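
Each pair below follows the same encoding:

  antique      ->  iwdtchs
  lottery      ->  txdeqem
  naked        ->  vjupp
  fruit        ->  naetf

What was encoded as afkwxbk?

In antique: a→i is +8, n→w is +9, t→d is +10, i→t is +11 — the shift increases by 1 each position. Each letter shifts forward by (position + 8), i.e. 8, 9, 10, … — the shift grows by one for each successive letter.
Reversing it on afkwxbk: a−8=s, f−9=w, k−10=a, w−11=l, x−12=l, b−13=o, k−14=w.

swallow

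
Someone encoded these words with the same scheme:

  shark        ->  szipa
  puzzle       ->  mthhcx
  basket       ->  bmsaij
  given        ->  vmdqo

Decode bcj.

but

The output letters match the input read backwards, each shifted +8: shark reversed is krahs. Read the word backwards and shift each letter +8.
Undoing it on bcj: shift back: b−8=t, c−8=u, j−8=b → tub; then reverse → but.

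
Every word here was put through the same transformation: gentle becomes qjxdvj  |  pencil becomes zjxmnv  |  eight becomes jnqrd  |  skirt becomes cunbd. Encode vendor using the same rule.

The shift depends on letter class: consonant g→q is +10, but vowel e→j is +5. Two shifts are in play — +5 for a/e/i/o/u, +10 for every other letter.
For vendor: v(cons)+10=f, e(vowel)+5=j, n(cons)+10=x, d(cons)+10=n, o(vowel)+5=t, r(cons)+10=b.

fjxntb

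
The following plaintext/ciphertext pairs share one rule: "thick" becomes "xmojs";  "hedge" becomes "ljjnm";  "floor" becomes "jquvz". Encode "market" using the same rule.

Each letter shifts forward by (position + 4), i.e. 4, 5, 6, … — the shift grows by one for each successive letter.
Applying it to market: m+4=q, a+5=f, r+6=x, k+7=r, e+8=m, t+9=c.

qfxrmc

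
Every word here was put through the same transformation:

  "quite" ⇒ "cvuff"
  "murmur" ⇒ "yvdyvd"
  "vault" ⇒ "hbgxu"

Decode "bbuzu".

paint

Shifts by position in quite: pos 0: q→c (+12), pos 1: u→v (+1), pos 2: i→u (+12), pos 3: t→f (+12), pos 4: e→f (+1) — repeating every 3. It's a Vigenère-style cipher with numeric key [12,1,12]: position i shifts by key[i mod 3].
Decoding bbuzu: b−12=p, b−1=a, u−12=i, z−12=n, u−1=t.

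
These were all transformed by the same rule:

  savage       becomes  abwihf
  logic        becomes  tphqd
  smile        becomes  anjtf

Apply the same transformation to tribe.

bsjjf

The shifts repeat in a cycle of length 3: positions 0,1,… shift by +8, +1, +1, then the pattern repeats.
For tribe: t+8=b, r+1=s, i+1=j, b+8=j, e+1=f.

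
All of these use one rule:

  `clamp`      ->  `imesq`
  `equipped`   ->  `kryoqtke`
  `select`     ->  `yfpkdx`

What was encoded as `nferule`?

healthy

Shifts by position in clamp: pos 0: c→i (+6), pos 1: l→m (+1), pos 2: a→e (+4), pos 3: m→s (+6), pos 4: p→q (+1) — repeating every 3. The shifts repeat in a cycle of length 3: positions 0,1,… shift by +6, +1, +4, then the pattern repeats.
Reversing it on nferule: n−6=h, f−1=e, e−4=a, r−6=l, u−1=t, l−4=h, e−6=y.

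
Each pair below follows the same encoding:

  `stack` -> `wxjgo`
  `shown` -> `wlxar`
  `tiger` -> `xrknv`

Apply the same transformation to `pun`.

The shift depends on letter class: consonant s→w is +4, but vowel a→j is +9. The rule splits by letter class: vowels +9, consonants +4.
On pun: p(cons)+4=t, u(vowel)+9=d, n(cons)+4=r.

tdr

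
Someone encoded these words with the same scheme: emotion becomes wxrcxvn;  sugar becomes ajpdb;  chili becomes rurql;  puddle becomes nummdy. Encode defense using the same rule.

The output letters match the input read backwards, each shifted +9: emotion reversed is noitome. The word is reversed, then every letter is shifted forward by 9.
For defense: reverse → esnefed; then shift: e+9=n, s+9=b, n+9=w, e+9=n, f+9=o, e+9=n, d+9=m.

nbwnonm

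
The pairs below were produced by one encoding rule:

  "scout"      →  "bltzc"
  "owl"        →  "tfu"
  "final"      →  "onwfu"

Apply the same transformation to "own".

tfw

The shift depends on letter class: consonant s→b is +9, but vowel o→t is +5. Vowels shift forward by 5 and consonants shift forward by 9.
Applying it to own: o(vowel)+5=t, w(cons)+9=f, n(cons)+9=w.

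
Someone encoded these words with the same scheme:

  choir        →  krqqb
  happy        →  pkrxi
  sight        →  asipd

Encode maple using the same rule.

ukrto

The shifts repeat in a cycle of length 3: positions 0,1,… shift by +8, +10, +2, then the pattern repeats.
On maple: m+8=u, a+10=k, p+2=r, l+8=t, e+10=o.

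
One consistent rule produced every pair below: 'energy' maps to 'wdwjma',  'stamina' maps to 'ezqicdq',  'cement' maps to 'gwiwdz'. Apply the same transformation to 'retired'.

Each letter's alphabet position (a=0..z=25) is mapped through 21·x+16 mod 26 — an affine cipher.
Applying it to retired: r(17)→21·17+16≡9=j; e(4)→21·4+16≡22=w; t(19)→21·19+16≡25=z; i(8)→21·8+16≡2=c; r(17)→21·17+16≡9=j; e(4)→21·4+16≡22=w; d(3)→21·3+16≡1=b (all mod 26).

jwzcjwb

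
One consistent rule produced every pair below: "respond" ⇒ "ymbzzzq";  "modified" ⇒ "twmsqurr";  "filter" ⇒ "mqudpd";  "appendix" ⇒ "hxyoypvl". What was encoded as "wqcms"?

In respond: r→y is +7, e→m is +8, s→b is +9, p→z is +10 — the shift increases by 1 each position. Each letter shifts forward by (position + 7), i.e. 7, 8, 9, … — the shift grows by one for each successive letter.
Reversing it on wqcms: w−7=p, q−8=i, c−9=t, m−10=c, s−11=h.

pitch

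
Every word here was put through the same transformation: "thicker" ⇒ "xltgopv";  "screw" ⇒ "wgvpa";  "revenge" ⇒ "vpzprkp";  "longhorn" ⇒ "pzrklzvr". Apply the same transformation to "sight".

wtklx

The shift depends on letter class: consonant t→x is +4, but vowel i→t is +11. Vowels shift forward by 11 and consonants shift forward by 4.
For sight: s(cons)+4=w, i(vowel)+11=t, g(cons)+4=k, h(cons)+4=l, t(cons)+4=x.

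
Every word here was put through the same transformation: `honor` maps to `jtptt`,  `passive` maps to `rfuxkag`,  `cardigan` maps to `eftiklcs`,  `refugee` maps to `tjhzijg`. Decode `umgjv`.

Shifts by position in honor: pos 0: h→j (+2), pos 1: o→t (+5), pos 2: n→p (+2), pos 3: o→t (+5) — repeating every 2. A repeating key of period 2 is used — shifts +2, +5 over and over.
Decoding umgjv: u−2=s, m−5=h, g−2=e, j−5=e, v−2=t.

sheet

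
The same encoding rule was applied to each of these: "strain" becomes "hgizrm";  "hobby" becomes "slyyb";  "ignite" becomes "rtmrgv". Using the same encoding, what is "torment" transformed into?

glinvmg

This is the alphabet-reversal cipher (Atbash): a becomes z, b becomes y, etc.
On torment: t↔g, o↔l, r↔i, m↔n, e↔v, n↔m, t↔g.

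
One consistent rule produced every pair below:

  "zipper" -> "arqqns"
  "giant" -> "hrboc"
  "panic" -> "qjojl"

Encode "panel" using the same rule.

Shifts by position in zipper: pos 0: z→a (+1), pos 1: i→r (+9), pos 2: p→q (+1), pos 3: p→q (+1), pos 4: e→n (+9), pos 5: r→s (+1) — repeating every 3. The shifts repeat in a cycle of length 3: positions 0,1,… shift by +1, +9, +1, then the pattern repeats.
For panel: p+1=q, a+9=j, n+1=o, e+1=f, l+9=u.

qjofu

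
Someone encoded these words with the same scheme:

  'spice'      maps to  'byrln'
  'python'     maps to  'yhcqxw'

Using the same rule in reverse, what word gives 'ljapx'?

cargo

Compare letters: s→b is +9, p→y is +9, i→r is +9 — a constant shift. Each letter is shifted forward by 9 in the alphabet (a Caesar shift of +9).
Undoing it on ljapx: l−9=c, j−9=a, a−9=r, p−9=g, x−9=o.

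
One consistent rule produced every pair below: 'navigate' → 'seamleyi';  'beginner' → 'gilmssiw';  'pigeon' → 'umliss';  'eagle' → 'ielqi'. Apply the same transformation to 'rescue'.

wixhyi

Two shifts are in play — +4 for a/e/i/o/u, +5 for every other letter.
Applying it to rescue: r(cons)+5=w, e(vowel)+4=i, s(cons)+5=x, c(cons)+5=h, u(vowel)+4=y, e(vowel)+4=i.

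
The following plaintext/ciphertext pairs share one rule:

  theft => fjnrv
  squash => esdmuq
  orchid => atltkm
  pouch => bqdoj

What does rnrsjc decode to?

Shifts by position in theft: pos 0: t→f (+12), pos 1: h→j (+2), pos 2: e→n (+9), pos 3: f→r (+12), pos 4: t→v (+2) — repeating every 3. A repeating key of period 3 is used — shifts +12, +2, +9 over and over.
Decoding rnrsjc: r−12=f, n−2=l, r−9=i, s−12=g, j−2=h, c−9=t.

flight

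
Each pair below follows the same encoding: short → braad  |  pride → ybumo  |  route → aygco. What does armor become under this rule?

jbyxb

Shifts by position in short: pos 0: s→b (+9), pos 1: h→r (+10), pos 2: o→a (+12), pos 3: r→a (+9), pos 4: t→d (+10) — repeating every 3. The shifts repeat in a cycle of length 3: positions 0,1,… shift by +9, +10, +12, then the pattern repeats.
On armor: a+9=j, r+10=b, m+12=y, o+9=x, r+10=b.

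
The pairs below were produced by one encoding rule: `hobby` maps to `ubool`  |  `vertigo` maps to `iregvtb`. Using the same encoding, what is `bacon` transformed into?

onpba

This is a Caesar cipher with shift 13.
On bacon: b+13=o, a+13=n, c+13=p, o+13=b, n+13=a.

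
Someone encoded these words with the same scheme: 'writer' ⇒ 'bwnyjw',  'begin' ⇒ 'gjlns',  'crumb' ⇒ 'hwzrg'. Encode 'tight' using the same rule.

Compare letters: w→b is +5, r→w is +5, i→n is +5 — a constant shift. It's a constant shift of +5 (ROT5).
On tight: t+5=y, i+5=n, g+5=l, h+5=m, t+5=y.

ynlmy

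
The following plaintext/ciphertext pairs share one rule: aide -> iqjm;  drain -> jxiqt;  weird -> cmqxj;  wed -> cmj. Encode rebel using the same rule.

xmhmr

The shift depends on letter class: consonant d→j is +6, but vowel a→i is +8. Vowels shift forward by 8 and consonants shift forward by 6.
Applying it to rebel: r(cons)+6=x, e(vowel)+8=m, b(cons)+6=h, e(vowel)+8=m, l(cons)+6=r.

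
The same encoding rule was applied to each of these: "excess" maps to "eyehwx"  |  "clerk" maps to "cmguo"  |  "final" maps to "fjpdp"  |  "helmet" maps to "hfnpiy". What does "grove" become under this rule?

In excess: e→e is +0, x→y is +1, c→e is +2, e→h is +3 — the shift increases by 1 each position. Each letter shifts forward by its position index (0, 1, 2, …) — the shift grows by one for each successive letter.
For grove: g+0=g, r+1=s, o+2=q, v+3=y, e+4=i.

gsqyi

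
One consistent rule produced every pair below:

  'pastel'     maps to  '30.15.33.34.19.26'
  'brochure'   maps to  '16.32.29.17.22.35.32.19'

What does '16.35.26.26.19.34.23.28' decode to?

p is letter #16 and maps to 30: an offset of 14. Letters become their 1-based position plus 14 (so a→15, b→16, …).
Decoding 16.35.26.26.19.34.23.28: 16→(16−14)÷1=2=b, 35→(35−14)÷1=21=u, 26→(26−14)÷1=12=l, 26→(26−14)÷1=12=l, 19→(19−14)÷1=5=e, 34→(34−14)÷1=20=t, 23→(23−14)÷1=9=i, 28→(28−14)÷1=14=n.

bulletin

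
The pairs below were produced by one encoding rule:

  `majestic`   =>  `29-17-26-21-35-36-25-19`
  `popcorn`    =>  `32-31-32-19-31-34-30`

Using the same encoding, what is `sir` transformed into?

35-25-34

The number is (letter's place in the alphabet, a=1) + 16.
Applying it to sir: s=19→35, i=9→25, r=18→34.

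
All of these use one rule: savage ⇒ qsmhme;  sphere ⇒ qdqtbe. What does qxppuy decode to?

The output letters match the input read backwards, each shifted +12: savage reversed is egavas. Two steps: reverse the string, then apply a Caesar shift of +12.
Reversing it on qxppuy: shift back: q−12=e, x−12=l, p−12=d, p−12=d, u−12=i, y−12=m → elddim; then reverse → middle.

middle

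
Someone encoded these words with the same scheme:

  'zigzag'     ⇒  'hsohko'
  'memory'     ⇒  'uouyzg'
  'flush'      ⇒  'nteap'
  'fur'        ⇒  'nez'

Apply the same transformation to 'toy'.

byg

The shift depends on letter class: consonant z→h is +8, but vowel i→s is +10. Vowels shift forward by 10 and consonants shift forward by 8.
For toy: t(cons)+8=b, o(vowel)+10=y, y(cons)+8=g.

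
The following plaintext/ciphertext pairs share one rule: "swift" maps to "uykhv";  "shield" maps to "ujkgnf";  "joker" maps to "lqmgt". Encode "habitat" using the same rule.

Compare letters: s→u is +2, w→y is +2, i→k is +2 — a constant shift. Every letter moves 2 places later in the alphabet, wrapping around z→a.
Applying it to habitat: h+2=j, a+2=c, b+2=d, i+2=k, t+2=v, a+2=c, t+2=v.

jcdkvcv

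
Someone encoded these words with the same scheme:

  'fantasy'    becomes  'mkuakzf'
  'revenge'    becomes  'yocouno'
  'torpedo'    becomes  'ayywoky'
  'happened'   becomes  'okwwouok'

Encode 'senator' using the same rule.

The shift depends on letter class: consonant f→m is +7, but vowel a→k is +10. Two shifts are in play — +10 for a/e/i/o/u, +7 for every other letter.
Applying it to senator: s(cons)+7=z, e(vowel)+10=o, n(cons)+7=u, a(vowel)+10=k, t(cons)+7=a, o(vowel)+10=y, r(cons)+7=y.

zoukayy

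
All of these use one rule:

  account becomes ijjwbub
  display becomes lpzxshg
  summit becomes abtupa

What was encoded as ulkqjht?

Shifts by position in account: pos 0: a→i (+8), pos 1: c→j (+7), pos 2: c→j (+7), pos 3: o→w (+8), pos 4: u→b (+7), pos 5: n→u (+7) — repeating every 3. The shifts repeat in a cycle of length 3: positions 0,1,… shift by +8, +7, +7, then the pattern repeats.
Undoing it on ulkqjht: u−8=m, l−7=e, k−7=d, q−8=i, j−7=c, h−7=a, t−8=l.

medical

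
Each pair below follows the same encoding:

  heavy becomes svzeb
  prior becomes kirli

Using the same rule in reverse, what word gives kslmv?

phone

Each letter is replaced by its mirror in the alphabet: a↔z, b↔y, c↔x, and so on (the Atbash cipher).
Undoing it on kslmv: k↔p, s↔h, l↔o, m↔n, v↔e.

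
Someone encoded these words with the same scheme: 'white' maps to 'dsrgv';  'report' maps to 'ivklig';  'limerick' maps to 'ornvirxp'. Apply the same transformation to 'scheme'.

Each pair mirrors across the alphabet (w↔d, h↔s, i↔r): positions sum to 25. Letters are reflected about the middle of the alphabet (position → 25−position): Atbash.
On scheme: s↔h, c↔x, h↔s, e↔v, m↔n, e↔v.

hxsvnv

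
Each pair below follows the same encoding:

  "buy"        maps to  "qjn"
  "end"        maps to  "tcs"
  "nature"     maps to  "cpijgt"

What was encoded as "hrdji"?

Compare letters: b→q is +15, u→j is +15, y→n is +15 — a constant shift. It's a constant shift of +15 (ROT15).
Reversing it on hrdji: h−15=s, r−15=c, d−15=o, j−15=u, i−15=t.

scout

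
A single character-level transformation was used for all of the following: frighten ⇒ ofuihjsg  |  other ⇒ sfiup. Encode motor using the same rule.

The output letters match the input read backwards, each shifted +1: frighten reversed is nethgirf. The word is reversed, then every letter is shifted forward by 1.
On motor: reverse → rotom; then shift: r+1=s, o+1=p, t+1=u, o+1=p, m+1=n.

spupn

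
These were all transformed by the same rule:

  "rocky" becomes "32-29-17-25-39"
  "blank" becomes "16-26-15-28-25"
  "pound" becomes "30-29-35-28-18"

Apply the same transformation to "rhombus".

The number is (letter's place in the alphabet, a=1) + 14.
Applying it to rhombus: r=18→32, h=8→22, o=15→29, m=13→27, b=2→16, u=21→35, s=19→33.

32-22-29-27-16-35-33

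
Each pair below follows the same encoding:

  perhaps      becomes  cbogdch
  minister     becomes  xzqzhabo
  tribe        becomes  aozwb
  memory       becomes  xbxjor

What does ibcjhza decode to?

p(15)→c(2) and e(4)→b(1) fit y≡19x+3 (mod 26); the inverse of 19 mod 26 is 11. Each letter's alphabet position (a=0..z=25) is mapped through 19·x+3 mod 26 — an affine cipher.
Decoding ibcjhza: i(8)→11·(8−3)≡3=d; b(1)→11·(1−3)≡4=e; c(2)→11·(2−3)≡15=p; j(9)→11·(9−3)≡14=o; h(7)→11·(7−3)≡18=s; z(25)→11·(25−3)≡8=i; a(0)→11·(0−3)≡19=t (all mod 26).

deposit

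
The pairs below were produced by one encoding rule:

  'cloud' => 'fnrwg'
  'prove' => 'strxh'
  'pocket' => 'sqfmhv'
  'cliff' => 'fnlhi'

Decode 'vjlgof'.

Shifts by position in cloud: pos 0: c→f (+3), pos 1: l→n (+2), pos 2: o→r (+3), pos 3: u→w (+2) — repeating every 2. It's a Vigenère-style cipher with numeric key [3,2]: position i shifts by key[i mod 2].
Undoing it on vjlgof: v−3=s, j−2=h, l−3=i, g−2=e, o−3=l, f−2=d.

shield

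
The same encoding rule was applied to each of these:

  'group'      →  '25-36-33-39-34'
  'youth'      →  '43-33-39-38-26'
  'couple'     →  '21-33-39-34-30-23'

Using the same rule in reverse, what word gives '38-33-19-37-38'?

toast

g is letter #7 and maps to 25: an offset of 18. The number is (letter's place in the alphabet, a=1) + 18.
Undoing it on 38-33-19-37-38: 38→(38−18)÷1=20=t, 33→(33−18)÷1=15=o, 19→(19−18)÷1=1=a, 37→(37−18)÷1=19=s, 38→(38−18)÷1=20=t.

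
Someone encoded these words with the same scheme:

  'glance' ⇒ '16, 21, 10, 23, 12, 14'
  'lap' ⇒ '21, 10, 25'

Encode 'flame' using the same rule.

g is letter #7 and maps to 16: an offset of 9. The number is (letter's place in the alphabet, a=1) + 9.
For flame: f=6→15, l=12→21, a=1→10, m=13→22, e=5→14.

15, 21, 10, 22, 14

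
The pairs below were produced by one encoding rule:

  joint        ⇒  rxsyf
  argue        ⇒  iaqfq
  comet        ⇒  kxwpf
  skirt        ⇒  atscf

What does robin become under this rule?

zxltz

In joint: j→r is +8, o→x is +9, i→s is +10, n→y is +11 — the shift increases by 1 each position. Letter i (0-indexed) is shifted by i+8, so successive shifts are 8, 9, 10, ….
For robin: r+8=z, o+9=x, b+10=l, i+11=t, n+12=z.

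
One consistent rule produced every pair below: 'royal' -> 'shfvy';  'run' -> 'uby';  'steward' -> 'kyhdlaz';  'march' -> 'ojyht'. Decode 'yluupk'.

Two steps: reverse the string, then apply a Caesar shift of +7.
Reversing it on yluupk: shift back: y−7=r, l−7=e, u−7=n, u−7=n, p−7=i, k−7=d → rennid; then reverse → dinner.

dinner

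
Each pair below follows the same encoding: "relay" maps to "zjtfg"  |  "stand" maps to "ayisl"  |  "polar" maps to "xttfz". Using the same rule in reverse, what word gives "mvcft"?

It's a Vigenère-style cipher with numeric key [8,5]: position i shifts by key[i mod 2].
Decoding mvcft: m−8=e, v−5=q, c−8=u, f−5=a, t−8=l.

equal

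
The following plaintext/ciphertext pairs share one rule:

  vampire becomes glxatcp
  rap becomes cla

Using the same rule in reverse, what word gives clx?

This is a Caesar cipher with shift 11.
Decoding clx: c−11=r, l−11=a, x−11=m.

ram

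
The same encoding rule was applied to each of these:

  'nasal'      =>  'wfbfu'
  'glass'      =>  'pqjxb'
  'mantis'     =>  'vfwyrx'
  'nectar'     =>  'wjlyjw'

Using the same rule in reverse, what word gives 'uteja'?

Shifts by position in nasal: pos 0: n→w (+9), pos 1: a→f (+5), pos 2: s→b (+9), pos 3: a→f (+5) — repeating every 2. The shifts repeat in a cycle of length 2: positions 0,1,… shift by +9, +5, then the pattern repeats.
Undoing it on uteja: u−9=l, t−5=o, e−9=v, j−5=e, a−9=r.

lover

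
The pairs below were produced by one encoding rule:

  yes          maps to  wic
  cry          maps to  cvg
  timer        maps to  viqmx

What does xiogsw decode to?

socket

The output letters match the input read backwards, each shifted +4: yes reversed is sey. The word is reversed, then every letter is shifted forward by 4.
Undoing it on xiogsw: shift back: x−4=t, i−4=e, o−4=k, g−4=c, s−4=o, w−4=s → tekcos; then reverse → socket.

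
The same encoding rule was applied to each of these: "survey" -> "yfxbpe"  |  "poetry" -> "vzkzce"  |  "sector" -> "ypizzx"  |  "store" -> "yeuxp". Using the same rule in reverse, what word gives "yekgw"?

steal

Shifts by position in survey: pos 0: s→y (+6), pos 1: u→f (+11), pos 2: r→x (+6), pos 3: v→b (+6), pos 4: e→p (+11), pos 5: y→e (+6) — repeating every 3. The shifts repeat in a cycle of length 3: positions 0,1,… shift by +6, +11, +6, then the pattern repeats.
Reversing it on yekgw: y−6=s, e−11=t, k−6=e, g−6=a, w−11=l.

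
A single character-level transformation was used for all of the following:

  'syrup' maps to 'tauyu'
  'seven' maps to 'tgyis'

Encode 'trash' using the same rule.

The shift increases by 1 at each position, starting from +1: 1, 2, 3, ….
For trash: t+1=u, r+2=t, a+3=d, s+4=w, h+5=m.

utdwm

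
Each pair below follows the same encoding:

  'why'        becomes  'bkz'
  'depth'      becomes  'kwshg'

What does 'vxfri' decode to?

focus

The output letters match the input read backwards, each shifted +3: why reversed is yhw. Two steps: reverse the string, then apply a Caesar shift of +3.
Decoding vxfri: shift back: v−3=s, x−3=u, f−3=c, r−3=o, i−3=f → sucof; then reverse → focus.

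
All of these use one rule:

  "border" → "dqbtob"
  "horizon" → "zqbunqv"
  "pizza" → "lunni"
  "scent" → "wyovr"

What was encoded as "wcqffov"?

swollen

b(1)→d(3) and o(14)→q(16) fit y≡21x+8 (mod 26); the inverse of 21 mod 26 is 5. Each letter's alphabet position (a=0..z=25) is mapped through 21·x+8 mod 26 — an affine cipher.
Undoing it on wcqffov: w(22)→5·(22−8)≡18=s; c(2)→5·(2−8)≡22=w; q(16)→5·(16−8)≡14=o; f(5)→5·(5−8)≡11=l; f(5)→5·(5−8)≡11=l; o(14)→5·(14−8)≡4=e; v(21)→5·(21−8)≡13=n (all mod 26).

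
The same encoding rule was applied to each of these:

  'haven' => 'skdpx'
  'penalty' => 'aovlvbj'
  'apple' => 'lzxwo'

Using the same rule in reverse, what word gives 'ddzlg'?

straw

Shifts by position in haven: pos 0: h→s (+11), pos 1: a→k (+10), pos 2: v→d (+8), pos 3: e→p (+11), pos 4: n→x (+10) — repeating every 3. A repeating key of period 3 is used — shifts +11, +10, +8 over and over.
Reversing it on ddzlg: d−11=s, d−10=t, z−8=r, l−11=a, g−10=w.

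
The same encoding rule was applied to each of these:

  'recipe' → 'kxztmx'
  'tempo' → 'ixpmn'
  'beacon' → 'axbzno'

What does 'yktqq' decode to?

drill

Each letter's alphabet position (a=0..z=25) is mapped through 25·x+1 mod 26 — an affine cipher.
Undoing it on yktqq: y(24)→25·(24−1)≡3=d; k(10)→25·(10−1)≡17=r; t(19)→25·(19−1)≡8=i; q(16)→25·(16−1)≡11=l; q(16)→25·(16−1)≡11=l (all mod 26).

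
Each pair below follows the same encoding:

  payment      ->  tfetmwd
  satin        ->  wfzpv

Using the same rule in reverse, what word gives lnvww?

In payment: p→t is +4, a→f is +5, y→e is +6, m→t is +7 — the shift increases by 1 each position. Each letter shifts forward by (position + 4), i.e. 4, 5, 6, … — the shift grows by one for each successive letter.
Decoding lnvww: l−4=h, n−5=i, v−6=p, w−7=p, w−8=o.

hippo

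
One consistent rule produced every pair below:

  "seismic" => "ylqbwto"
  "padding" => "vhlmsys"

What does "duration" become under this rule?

In seismic: s→y is +6, e→l is +7, i→q is +8, s→b is +9 — the shift increases by 1 each position. Letter i (0-indexed) is shifted by i+6, so successive shifts are 6, 7, 8, ….
Applying it to duration: d+6=j, u+7=b, r+8=z, a+9=j, t+10=d, i+11=t, o+12=a, n+13=a.

jbzjdtaa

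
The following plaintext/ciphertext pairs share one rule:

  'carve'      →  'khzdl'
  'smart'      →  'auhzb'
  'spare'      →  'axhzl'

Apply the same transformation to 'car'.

The shift depends on letter class: consonant c→k is +8, but vowel a→h is +7. Two shifts are in play — +7 for a/e/i/o/u, +8 for every other letter.
On car: c(cons)+8=k, a(vowel)+7=h, r(cons)+8=z.

khz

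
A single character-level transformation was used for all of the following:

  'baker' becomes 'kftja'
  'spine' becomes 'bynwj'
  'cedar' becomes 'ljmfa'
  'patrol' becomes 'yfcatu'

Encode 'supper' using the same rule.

bzyyja

Two shifts are in play — +5 for a/e/i/o/u, +9 for every other letter.
Applying it to supper: s(cons)+9=b, u(vowel)+5=z, p(cons)+9=y, p(cons)+9=y, e(vowel)+5=j, r(cons)+9=a.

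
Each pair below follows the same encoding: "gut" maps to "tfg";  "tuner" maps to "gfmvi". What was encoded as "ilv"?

roe

Each letter is replaced by its mirror in the alphabet: a↔z, b↔y, c↔x, and so on (the Atbash cipher).
Decoding ilv: i↔r, l↔o, v↔e.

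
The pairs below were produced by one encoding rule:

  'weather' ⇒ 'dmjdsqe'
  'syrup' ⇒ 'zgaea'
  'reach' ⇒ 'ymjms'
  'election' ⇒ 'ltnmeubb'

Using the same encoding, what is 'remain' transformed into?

In weather: w→d is +7, e→m is +8, a→j is +9, t→d is +10 — the shift increases by 1 each position. Letter i (0-indexed) is shifted by i+7, so successive shifts are 7, 8, 9, ….
For remain: r+7=y, e+8=m, m+9=v, a+10=k, i+11=t, n+12=z.

ymvktz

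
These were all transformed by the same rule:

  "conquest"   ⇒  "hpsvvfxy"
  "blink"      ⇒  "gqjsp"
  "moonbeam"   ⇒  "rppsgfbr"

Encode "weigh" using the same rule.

The shift depends on letter class: consonant c→h is +5, but vowel o→p is +1. Vowels shift forward by 1 and consonants shift forward by 5.
On weigh: w(cons)+5=b, e(vowel)+1=f, i(vowel)+1=j, g(cons)+5=l, h(cons)+5=m.

bfjlm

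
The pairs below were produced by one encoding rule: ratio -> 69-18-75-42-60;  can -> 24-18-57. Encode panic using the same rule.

63-18-57-42-24

r(#18)→69 and a(#1)→18: differences scale by 3, so n = 3·pos + 15. Each letter becomes 3×(its alphabet position, a=1..z=26) + 15.
For panic: p=16→63, a=1→18, n=14→57, i=9→42, c=3→24.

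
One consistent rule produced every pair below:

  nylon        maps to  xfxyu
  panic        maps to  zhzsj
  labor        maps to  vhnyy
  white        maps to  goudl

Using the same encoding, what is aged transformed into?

knqn

The shifts repeat in a cycle of length 3: positions 0,1,… shift by +10, +7, +12, then the pattern repeats.
For aged: a+10=k, g+7=n, e+12=q, d+10=n.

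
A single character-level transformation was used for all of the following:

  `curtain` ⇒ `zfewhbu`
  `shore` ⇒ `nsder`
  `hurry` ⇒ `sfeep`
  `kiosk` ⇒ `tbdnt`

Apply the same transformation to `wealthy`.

xrhcwsp

Each letter's alphabet position (a=0..z=25) is mapped through 9·x+7 mod 26 — an affine cipher.
On wealthy: w(22)→9·22+7≡23=x; e(4)→9·4+7≡17=r; a(0)→9·0+7≡7=h; l(11)→9·11+7≡2=c; t(19)→9·19+7≡22=w; h(7)→9·7+7≡18=s; y(24)→9·24+7≡15=p (all mod 26).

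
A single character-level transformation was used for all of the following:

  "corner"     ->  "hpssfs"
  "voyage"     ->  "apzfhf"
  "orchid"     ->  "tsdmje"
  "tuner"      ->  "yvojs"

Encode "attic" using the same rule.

fuund

Shifts by position in corner: pos 0: c→h (+5), pos 1: o→p (+1), pos 2: r→s (+1), pos 3: n→s (+5), pos 4: e→f (+1), pos 5: r→s (+1) — repeating every 3. The shifts repeat in a cycle of length 3: positions 0,1,… shift by +5, +1, +1, then the pattern repeats.
Applying it to attic: a+5=f, t+1=u, t+1=u, i+5=n, c+1=d.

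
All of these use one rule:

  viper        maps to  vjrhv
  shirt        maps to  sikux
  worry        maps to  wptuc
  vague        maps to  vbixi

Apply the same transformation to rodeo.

rpfhs

In viper: v→v is +0, i→j is +1, p→r is +2, e→h is +3 — the shift increases by 1 each position. The shift increases by 1 at each position, starting from +0: 0, 1, 2, ….
Applying it to rodeo: r+0=r, o+1=p, d+2=f, e+3=h, o+4=s.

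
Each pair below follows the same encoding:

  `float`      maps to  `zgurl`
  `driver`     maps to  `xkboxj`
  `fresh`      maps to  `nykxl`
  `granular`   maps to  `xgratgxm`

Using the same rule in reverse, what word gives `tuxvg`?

The output letters match the input read backwards, each shifted +6: float reversed is taolf. Two steps: reverse the string, then apply a Caesar shift of +6.
Reversing it on tuxvg: shift back: t−6=n, u−6=o, x−6=r, v−6=p, g−6=a → norpa; then reverse → apron.

apron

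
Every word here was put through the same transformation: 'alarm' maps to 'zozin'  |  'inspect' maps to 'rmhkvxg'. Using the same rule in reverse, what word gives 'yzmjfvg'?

Letters are reflected about the middle of the alphabet (position → 25−position): Atbash.
Reversing it on yzmjfvg: y↔b, z↔a, m↔n, j↔q, f↔u, v↔e, g↔t.

banquet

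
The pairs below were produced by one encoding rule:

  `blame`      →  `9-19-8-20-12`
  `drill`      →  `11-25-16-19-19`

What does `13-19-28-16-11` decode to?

b is letter #2 and maps to 9: an offset of 7. Letters become their 1-based position plus 7 (so a→8, b→9, …).
Reversing it on 13-19-28-16-11: 13→(13−7)÷1=6=f, 19→(19−7)÷1=12=l, 28→(28−7)÷1=21=u, 16→(16−7)÷1=9=i, 11→(11−7)÷1=4=d.

fluid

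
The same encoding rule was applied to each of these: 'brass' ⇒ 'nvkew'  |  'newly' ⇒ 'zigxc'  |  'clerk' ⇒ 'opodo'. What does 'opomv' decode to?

clear

Shifts by position in brass: pos 0: b→n (+12), pos 1: r→v (+4), pos 2: a→k (+10), pos 3: s→e (+12), pos 4: s→w (+4) — repeating every 3. The shifts repeat in a cycle of length 3: positions 0,1,… shift by +12, +4, +10, then the pattern repeats.
Undoing it on opomv: o−12=c, p−4=l, o−10=e, m−12=a, v−4=r.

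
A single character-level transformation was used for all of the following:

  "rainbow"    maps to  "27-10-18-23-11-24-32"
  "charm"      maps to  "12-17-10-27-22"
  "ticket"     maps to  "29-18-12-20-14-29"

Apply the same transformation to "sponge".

28-25-24-23-16-14

r is letter #18 and maps to 27: an offset of 9. Each letter is replaced by its alphabet position (a=1..z=26) + 9.
On sponge: s=19→28, p=16→25, o=15→24, n=14→23, g=7→16, e=5→14.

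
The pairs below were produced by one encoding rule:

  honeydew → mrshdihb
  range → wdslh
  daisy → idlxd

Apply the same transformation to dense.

The shift depends on letter class: consonant h→m is +5, but vowel o→r is +3. The rule splits by letter class: vowels +3, consonants +5.
Applying it to dense: d(cons)+5=i, e(vowel)+3=h, n(cons)+5=s, s(cons)+5=x, e(vowel)+3=h.

ihsxh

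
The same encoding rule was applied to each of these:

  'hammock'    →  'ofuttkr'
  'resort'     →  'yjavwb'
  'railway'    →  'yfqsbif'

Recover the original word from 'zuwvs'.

Shifts by position in hammock: pos 0: h→o (+7), pos 1: a→f (+5), pos 2: m→u (+8), pos 3: m→t (+7), pos 4: o→t (+5), pos 5: c→k (+8) — repeating every 3. The shifts repeat in a cycle of length 3: positions 0,1,… shift by +7, +5, +8, then the pattern repeats.
Reversing it on zuwvs: z−7=s, u−5=p, w−8=o, v−7=o, s−5=n.

spoon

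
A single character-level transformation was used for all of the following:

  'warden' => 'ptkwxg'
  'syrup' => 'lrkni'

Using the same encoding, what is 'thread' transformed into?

Compare letters: w→p is +19, a→t is +19, r→k is +19 — a constant shift. Every letter moves 19 places later in the alphabet, wrapping around z→a.
On thread: t+19=m, h+19=a, r+19=k, e+19=x, a+19=t, d+19=w.

makxtw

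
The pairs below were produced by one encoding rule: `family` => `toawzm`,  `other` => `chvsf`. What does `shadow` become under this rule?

gvorck

Every letter moves 14 places later in the alphabet, wrapping around z→a.
On shadow: s+14=g, h+14=v, a+14=o, d+14=r, o+14=c, w+14=k.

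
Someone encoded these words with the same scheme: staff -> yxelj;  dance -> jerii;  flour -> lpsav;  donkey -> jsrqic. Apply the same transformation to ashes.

Shifts by position in staff: pos 0: s→y (+6), pos 1: t→x (+4), pos 2: a→e (+4), pos 3: f→l (+6), pos 4: f→j (+4) — repeating every 3. It's a Vigenère-style cipher with numeric key [6,4,4]: position i shifts by key[i mod 3].
On ashes: a+6=g, s+4=w, h+4=l, e+6=k, s+4=w.

gwlkw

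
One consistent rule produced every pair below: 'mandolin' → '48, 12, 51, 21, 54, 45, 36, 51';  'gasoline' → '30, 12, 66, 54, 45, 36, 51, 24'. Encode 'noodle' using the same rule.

51, 54, 54, 21, 45, 24

m(#13)→48 and a(#1)→12: differences scale by 3, so n = 3·pos + 9. With a=1..z=26, the number is 3·pos + 9.
For noodle: n=14→51, o=15→54, o=15→54, d=4→21, l=12→45, e=5→24.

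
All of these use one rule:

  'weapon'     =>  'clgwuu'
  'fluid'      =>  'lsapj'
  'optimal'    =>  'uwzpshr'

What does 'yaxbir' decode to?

struck

Shifts by position in weapon: pos 0: w→c (+6), pos 1: e→l (+7), pos 2: a→g (+6), pos 3: p→w (+7) — repeating every 2. The shifts repeat in a cycle of length 2: positions 0,1,… shift by +6, +7, then the pattern repeats.
Undoing it on yaxbir: y−6=s, a−7=t, x−6=r, b−7=u, i−6=c, r−7=k.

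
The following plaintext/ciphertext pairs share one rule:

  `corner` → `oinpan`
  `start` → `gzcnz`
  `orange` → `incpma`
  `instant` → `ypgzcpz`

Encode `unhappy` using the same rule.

spfcbbq

c(2)→o(14) and o(14)→i(8) fit y≡19x+2 (mod 26); the inverse of 19 mod 26 is 11. Treating letters as 0–25, the rule is x ↦ 19x + 2 (mod 26).
On unhappy: u(20)→19·20+2≡18=s; n(13)→19·13+2≡15=p; h(7)→19·7+2≡5=f; a(0)→19·0+2≡2=c; p(15)→19·15+2≡1=b; p(15)→19·15+2≡1=b; y(24)→19·24+2≡16=q (all mod 26).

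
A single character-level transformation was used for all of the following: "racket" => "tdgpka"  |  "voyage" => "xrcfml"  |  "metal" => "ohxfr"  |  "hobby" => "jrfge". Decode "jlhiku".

hidden

Letter i (0-indexed) is shifted by i+2, so successive shifts are 2, 3, 4, ….
Decoding jlhiku: j−2=h, l−3=i, h−4=d, i−5=d, k−6=e, u−7=n.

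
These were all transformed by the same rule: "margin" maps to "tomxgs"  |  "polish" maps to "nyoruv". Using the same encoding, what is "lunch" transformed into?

The output letters match the input read backwards, each shifted +6: margin reversed is nigram. Two steps: reverse the string, then apply a Caesar shift of +6.
Applying it to lunch: reverse → hcnul; then shift: h+6=n, c+6=i, n+6=t, u+6=a, l+6=r.

nitar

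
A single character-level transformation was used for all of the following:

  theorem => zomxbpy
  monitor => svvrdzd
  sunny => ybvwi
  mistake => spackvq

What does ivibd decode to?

coast

In theorem: t→z is +6, h→o is +7, e→m is +8, o→x is +9 — the shift increases by 1 each position. The shift increases by 1 at each position, starting from +6: 6, 7, 8, ….
Reversing it on ivibd: i−6=c, v−7=o, i−8=a, b−9=s, d−10=t.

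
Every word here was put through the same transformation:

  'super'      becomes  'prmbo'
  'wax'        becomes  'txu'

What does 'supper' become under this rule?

prmmbo

Compare letters: s→p is +23, u→r is +23, p→m is +23 — a constant shift. Every letter moves 23 places later in the alphabet, wrapping around z→a.
Applying it to supper: s+23=p, u+23=r, p+23=m, p+23=m, e+23=b, r+23=o.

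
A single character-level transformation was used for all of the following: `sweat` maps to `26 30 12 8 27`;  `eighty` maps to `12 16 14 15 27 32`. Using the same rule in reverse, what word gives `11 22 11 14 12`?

dodge

s is letter #19 and maps to 26: an offset of 7. Letters become their 1-based position plus 7 (so a→8, b→9, …).
Undoing it on 11 22 11 14 12: 11→(11−7)÷1=4=d, 22→(22−7)÷1=15=o, 11→(11−7)÷1=4=d, 14→(14−7)÷1=7=g, 12→(12−7)÷1=5=e.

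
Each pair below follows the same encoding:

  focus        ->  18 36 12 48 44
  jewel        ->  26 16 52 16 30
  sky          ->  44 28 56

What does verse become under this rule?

50 16 42 44 16

f(#6)→18 and o(#15)→36: differences scale by 2, so n = 2·pos + 6. With a=1..z=26, the number is 2·pos + 6.
On verse: v=22→50, e=5→16, r=18→42, s=19→44, e=5→16.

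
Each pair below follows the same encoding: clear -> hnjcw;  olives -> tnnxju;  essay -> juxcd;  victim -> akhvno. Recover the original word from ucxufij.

passage

Shifts by position in clear: pos 0: c→h (+5), pos 1: l→n (+2), pos 2: e→j (+5), pos 3: a→c (+2) — repeating every 2. It's a Vigenère-style cipher with numeric key [5,2]: position i shifts by key[i mod 2].
Reversing it on ucxufij: u−5=p, c−2=a, x−5=s, u−2=s, f−5=a, i−2=g, j−5=e.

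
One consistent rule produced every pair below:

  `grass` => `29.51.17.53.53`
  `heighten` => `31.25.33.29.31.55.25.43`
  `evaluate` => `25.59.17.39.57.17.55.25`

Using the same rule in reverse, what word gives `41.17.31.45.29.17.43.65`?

g(#7)→29 and r(#18)→51: differences scale by 2, so n = 2·pos + 15. Each letter becomes 2×(its alphabet position, a=1..z=26) + 15.
Decoding 41.17.31.45.29.17.43.65: 41→(41−15)÷2=13=m, 17→(17−15)÷2=1=a, 31→(31−15)÷2=8=h, 45→(45−15)÷2=15=o, 29→(29−15)÷2=7=g, 17→(17−15)÷2=1=a, 43→(43−15)÷2=14=n, 65→(65−15)÷2=25=y.

mahogany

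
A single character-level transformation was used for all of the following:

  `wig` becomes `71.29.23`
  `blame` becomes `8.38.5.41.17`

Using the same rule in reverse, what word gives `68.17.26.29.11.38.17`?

w(#23)→71 and i(#9)→29: differences scale by 3, so n = 3·pos + 2. The formula is n = 3×(alphabet index, a=1) + 2.
Undoing it on 68.17.26.29.11.38.17: 68→(68−2)÷3=22=v, 17→(17−2)÷3=5=e, 26→(26−2)÷3=8=h, 29→(29−2)÷3=9=i, 11→(11−2)÷3=3=c, 38→(38−2)÷3=12=l, 17→(17−2)÷3=5=e.

vehicle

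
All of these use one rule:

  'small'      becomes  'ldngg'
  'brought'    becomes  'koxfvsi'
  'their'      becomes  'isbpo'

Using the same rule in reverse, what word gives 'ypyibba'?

fifteen

This is an affine cipher: with a=0,…,z=25, each position x becomes (23x+13) mod 26.
Undoing it on ypyibba: y(24)→17·(24−13)≡5=f; p(15)→17·(15−13)≡8=i; y(24)→17·(24−13)≡5=f; i(8)→17·(8−13)≡19=t; b(1)→17·(1−13)≡4=e; b(1)→17·(1−13)≡4=e; a(0)→17·(0−13)≡13=n (all mod 26).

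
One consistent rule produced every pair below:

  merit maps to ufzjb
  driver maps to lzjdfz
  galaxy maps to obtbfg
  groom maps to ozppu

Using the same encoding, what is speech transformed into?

The shift depends on letter class: consonant m→u is +8, but vowel e→f is +1. The rule splits by letter class: vowels +1, consonants +8.
On speech: s(cons)+8=a, p(cons)+8=x, e(vowel)+1=f, e(vowel)+1=f, c(cons)+8=k, h(cons)+8=p.

axffkp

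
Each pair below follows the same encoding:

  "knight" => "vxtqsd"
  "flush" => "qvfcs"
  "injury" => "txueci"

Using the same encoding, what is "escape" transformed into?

pcnkao

It's a Vigenère-style cipher with numeric key [11,10]: position i shifts by key[i mod 2].
Applying it to escape: e+11=p, s+10=c, c+11=n, a+10=k, p+11=a, e+10=o.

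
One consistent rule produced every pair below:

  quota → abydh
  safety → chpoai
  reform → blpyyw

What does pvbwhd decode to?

It's a Vigenère-style cipher with numeric key [10,7,10]: position i shifts by key[i mod 3].
Reversing it on pvbwhd: p−10=f, v−7=o, b−10=r, w−10=m, h−7=a, d−10=t.

format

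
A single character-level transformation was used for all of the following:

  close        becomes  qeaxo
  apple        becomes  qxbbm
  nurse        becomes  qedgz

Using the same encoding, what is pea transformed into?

mqb

The output letters match the input read backwards, each shifted +12: close reversed is esolc. Read the word backwards and shift each letter +12.
On pea: reverse → aep; then shift: a+12=m, e+12=q, p+12=b.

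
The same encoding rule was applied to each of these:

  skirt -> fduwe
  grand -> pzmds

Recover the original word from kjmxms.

galaxy

The output letters match the input read backwards, each shifted +12: skirt reversed is triks. The word is reversed, then every letter is shifted forward by 12.
Decoding kjmxms: shift back: k−12=y, j−12=x, m−12=a, x−12=l, m−12=a, s−12=g → yxalag; then reverse → galaxy.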